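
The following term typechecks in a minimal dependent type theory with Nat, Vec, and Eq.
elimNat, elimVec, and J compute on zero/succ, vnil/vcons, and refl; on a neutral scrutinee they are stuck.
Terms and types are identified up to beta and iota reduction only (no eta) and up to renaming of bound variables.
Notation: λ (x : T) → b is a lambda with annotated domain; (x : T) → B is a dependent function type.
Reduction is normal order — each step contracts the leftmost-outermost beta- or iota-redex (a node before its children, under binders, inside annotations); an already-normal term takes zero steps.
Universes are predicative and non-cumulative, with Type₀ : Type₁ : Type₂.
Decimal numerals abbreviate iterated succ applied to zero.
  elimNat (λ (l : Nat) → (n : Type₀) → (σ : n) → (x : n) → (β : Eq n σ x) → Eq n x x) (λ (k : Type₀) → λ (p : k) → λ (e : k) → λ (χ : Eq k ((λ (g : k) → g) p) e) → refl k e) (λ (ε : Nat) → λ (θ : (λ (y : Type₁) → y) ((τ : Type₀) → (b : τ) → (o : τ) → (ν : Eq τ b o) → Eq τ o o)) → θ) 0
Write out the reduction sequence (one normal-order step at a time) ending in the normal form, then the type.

reduction (normal order):
  elimNat (λ (l : Nat) → (n : Type₀) → (σ : n) → (x : n) → (β : Eq n σ x) → Eq n x x) (λ (k : Type₀) → λ (p : k) → λ (e : k) → λ (χ : Eq k ((λ (g : k) → g) p) e) → refl k e) (λ (ε : Nat) → λ (θ : (λ (y : Type₁) → y) ((τ : Type₀) → (b : τ) → (o : τ) → (ν : Eq τ b o) → Eq τ o o)) → θ) 0
  ~> λ (l : Type₀) → λ (n : l) → λ (σ : l) → λ (x : Eq l ((λ (β : l) → β) n) σ) → refl l σ
  ~> λ (l : Type₀) → λ (n : l) → λ (σ : l) → λ (x : Eq l n σ) → refl l σ
type:
  (l : Type₀) → (n : l) → (σ : l) → (x : Eq l n σ) → Eq l σ σ


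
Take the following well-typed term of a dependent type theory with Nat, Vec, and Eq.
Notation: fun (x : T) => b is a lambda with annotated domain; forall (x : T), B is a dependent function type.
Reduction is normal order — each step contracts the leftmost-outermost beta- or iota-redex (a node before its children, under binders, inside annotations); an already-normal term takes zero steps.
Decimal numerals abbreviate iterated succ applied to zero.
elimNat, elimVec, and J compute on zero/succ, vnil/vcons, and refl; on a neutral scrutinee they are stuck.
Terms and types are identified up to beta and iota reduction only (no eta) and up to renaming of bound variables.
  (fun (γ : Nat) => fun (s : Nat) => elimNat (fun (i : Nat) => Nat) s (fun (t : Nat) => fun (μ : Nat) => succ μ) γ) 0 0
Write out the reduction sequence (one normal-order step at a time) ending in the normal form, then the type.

reduction (normal order):
  (fun (γ : Nat) => fun (s : Nat) => elimNat (fun (i : Nat) => Nat) s (fun (t : Nat) => fun (μ : Nat) => succ μ) γ) 0 0
  ~> (fun (γ : Nat) => elimNat (fun (s : Nat) => Nat) γ (fun (i : Nat) => fun (t : Nat) => succ t) 0) 0
  ~> elimNat (fun (γ : Nat) => Nat) 0 (fun (s : Nat) => fun (i : Nat) => succ i) 0
  ~> 0
inferred type:
  Nat


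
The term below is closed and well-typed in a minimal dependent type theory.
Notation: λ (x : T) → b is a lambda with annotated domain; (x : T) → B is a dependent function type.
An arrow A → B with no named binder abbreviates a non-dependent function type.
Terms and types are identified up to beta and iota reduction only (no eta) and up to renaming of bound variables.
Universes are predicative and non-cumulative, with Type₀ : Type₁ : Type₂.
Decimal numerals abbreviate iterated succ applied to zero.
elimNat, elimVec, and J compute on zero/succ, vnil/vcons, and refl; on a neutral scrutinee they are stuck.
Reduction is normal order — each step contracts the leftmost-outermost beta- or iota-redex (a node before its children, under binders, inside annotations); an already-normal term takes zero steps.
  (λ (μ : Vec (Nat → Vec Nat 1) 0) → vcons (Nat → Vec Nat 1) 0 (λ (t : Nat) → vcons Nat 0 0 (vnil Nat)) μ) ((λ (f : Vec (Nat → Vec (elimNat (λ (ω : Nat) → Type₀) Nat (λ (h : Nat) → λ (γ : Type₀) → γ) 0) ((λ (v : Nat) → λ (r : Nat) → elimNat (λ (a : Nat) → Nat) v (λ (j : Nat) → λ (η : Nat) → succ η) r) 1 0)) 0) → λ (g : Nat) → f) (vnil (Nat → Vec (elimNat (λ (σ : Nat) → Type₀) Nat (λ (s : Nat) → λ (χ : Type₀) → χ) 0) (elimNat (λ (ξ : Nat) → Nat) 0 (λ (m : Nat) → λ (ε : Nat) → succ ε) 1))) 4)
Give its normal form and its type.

normal form:
  vcons (Nat → Vec Nat 1) 0 (λ (μ : Nat) → vcons Nat 0 0 (vnil Nat)) (vnil (Nat → Vec Nat 1))
the term's type:
  Vec (Nat → Vec Nat 1) 1
observation: normalization takes exactly 8 steps under the normal-order strategy.


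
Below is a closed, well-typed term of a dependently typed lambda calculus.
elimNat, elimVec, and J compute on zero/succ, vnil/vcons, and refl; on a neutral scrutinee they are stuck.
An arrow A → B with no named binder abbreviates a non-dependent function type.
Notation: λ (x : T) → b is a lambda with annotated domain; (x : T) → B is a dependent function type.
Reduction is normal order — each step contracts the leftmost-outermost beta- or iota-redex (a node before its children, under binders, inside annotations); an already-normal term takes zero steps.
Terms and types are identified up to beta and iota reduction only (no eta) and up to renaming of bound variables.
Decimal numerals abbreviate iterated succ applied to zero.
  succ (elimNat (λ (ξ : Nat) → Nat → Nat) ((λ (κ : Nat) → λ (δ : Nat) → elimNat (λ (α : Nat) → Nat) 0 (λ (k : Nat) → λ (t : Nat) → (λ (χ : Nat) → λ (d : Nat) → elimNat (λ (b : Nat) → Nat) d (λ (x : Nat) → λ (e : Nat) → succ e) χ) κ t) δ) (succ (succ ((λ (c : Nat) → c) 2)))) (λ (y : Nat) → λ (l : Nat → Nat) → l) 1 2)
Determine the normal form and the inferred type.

normal form:
  9
type:
  Nat
observation: the first redex contracted is an elimNat iota-redex; the normal form is reached in 45 normal-order steps.


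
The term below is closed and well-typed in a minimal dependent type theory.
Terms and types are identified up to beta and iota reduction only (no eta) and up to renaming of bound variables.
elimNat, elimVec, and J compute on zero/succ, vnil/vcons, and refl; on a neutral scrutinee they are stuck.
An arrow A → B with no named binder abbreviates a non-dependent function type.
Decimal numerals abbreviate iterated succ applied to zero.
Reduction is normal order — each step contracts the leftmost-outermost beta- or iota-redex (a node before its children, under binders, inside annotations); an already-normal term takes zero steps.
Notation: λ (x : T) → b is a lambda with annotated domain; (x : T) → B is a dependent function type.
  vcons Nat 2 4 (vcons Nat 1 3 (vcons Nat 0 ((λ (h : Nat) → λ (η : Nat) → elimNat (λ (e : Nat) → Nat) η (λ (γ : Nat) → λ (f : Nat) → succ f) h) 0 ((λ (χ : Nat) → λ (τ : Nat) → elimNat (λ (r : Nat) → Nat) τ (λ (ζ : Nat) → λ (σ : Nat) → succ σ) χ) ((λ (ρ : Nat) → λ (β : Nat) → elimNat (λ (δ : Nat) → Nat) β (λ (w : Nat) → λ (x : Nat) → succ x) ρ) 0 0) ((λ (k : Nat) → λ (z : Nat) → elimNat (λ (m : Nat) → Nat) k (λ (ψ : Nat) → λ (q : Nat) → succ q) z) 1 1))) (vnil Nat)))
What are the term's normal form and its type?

reduced normal form:
  vcons Nat 2 4 (vcons Nat 1 3 (vcons Nat 0 2 (vnil Nat)))
inferred type:
  Vec Nat 3


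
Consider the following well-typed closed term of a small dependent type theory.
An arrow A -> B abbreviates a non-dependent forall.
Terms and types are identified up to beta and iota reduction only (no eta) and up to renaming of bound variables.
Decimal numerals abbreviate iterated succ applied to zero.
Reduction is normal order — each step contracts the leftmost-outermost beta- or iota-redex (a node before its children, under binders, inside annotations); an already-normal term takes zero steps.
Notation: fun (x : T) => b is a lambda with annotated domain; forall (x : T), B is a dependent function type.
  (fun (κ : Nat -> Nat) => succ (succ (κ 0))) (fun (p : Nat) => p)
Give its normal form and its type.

normal form:
  2
inferred type:
  Nat
observation: reduction starts at a beta-redex, and 2 normal-order steps reach the normal form.


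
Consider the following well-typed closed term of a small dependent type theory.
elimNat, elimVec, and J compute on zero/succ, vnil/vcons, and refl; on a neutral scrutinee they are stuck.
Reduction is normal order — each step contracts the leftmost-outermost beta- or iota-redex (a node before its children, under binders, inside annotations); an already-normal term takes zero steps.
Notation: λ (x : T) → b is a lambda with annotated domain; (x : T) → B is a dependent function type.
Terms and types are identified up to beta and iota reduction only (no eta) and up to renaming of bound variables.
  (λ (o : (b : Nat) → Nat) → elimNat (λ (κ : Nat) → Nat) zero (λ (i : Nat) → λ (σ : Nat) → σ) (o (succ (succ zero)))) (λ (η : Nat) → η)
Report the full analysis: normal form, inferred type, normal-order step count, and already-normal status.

resulting normal form:
  zero
type:
  Nat
normal-order step count: 9
started in normal form: no
first redex: a beta-redex


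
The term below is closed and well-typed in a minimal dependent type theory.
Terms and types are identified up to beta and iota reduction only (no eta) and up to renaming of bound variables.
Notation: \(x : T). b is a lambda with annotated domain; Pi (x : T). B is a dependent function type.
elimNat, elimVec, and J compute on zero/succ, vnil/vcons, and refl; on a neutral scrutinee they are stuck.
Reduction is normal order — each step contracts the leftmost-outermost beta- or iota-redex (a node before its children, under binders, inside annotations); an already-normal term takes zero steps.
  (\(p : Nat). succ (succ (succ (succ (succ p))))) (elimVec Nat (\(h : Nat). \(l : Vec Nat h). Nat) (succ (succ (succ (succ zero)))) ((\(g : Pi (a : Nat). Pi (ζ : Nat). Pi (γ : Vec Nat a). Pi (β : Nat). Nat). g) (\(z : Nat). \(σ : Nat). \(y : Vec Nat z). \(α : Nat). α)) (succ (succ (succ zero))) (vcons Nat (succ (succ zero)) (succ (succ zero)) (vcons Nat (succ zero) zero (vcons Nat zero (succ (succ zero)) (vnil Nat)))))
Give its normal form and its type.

resulting normal form:
  succ (succ (succ (succ (succ (succ (succ (succ (succ zero))))))))
type:
  Nat
observation: the first redex contracted is a beta-redex; the normal form is reached in 20 normal-order steps.


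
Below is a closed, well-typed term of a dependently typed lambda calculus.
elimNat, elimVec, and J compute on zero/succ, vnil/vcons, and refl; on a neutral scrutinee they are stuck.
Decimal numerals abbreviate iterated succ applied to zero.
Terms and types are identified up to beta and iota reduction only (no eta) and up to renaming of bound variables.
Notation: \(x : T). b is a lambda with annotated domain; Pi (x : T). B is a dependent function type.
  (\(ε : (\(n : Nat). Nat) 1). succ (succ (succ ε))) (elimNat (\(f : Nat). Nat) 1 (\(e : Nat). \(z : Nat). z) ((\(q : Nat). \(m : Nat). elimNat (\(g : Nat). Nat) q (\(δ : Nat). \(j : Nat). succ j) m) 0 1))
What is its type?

type:
  Nat


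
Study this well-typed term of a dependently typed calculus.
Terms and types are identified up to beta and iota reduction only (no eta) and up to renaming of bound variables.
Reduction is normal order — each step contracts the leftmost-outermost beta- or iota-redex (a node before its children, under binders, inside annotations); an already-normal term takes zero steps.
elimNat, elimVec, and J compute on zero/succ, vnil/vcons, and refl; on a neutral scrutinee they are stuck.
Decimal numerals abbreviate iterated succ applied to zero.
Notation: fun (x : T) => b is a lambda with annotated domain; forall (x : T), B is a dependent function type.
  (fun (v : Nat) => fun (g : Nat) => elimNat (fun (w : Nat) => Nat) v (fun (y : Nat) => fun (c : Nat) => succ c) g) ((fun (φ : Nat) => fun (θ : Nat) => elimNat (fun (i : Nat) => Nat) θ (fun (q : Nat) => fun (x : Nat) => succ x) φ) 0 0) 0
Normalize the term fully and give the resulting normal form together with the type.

normal form:
  0
type:
  Nat
observation: 6 normal-order steps normalize the term, beginning with a beta-redex.


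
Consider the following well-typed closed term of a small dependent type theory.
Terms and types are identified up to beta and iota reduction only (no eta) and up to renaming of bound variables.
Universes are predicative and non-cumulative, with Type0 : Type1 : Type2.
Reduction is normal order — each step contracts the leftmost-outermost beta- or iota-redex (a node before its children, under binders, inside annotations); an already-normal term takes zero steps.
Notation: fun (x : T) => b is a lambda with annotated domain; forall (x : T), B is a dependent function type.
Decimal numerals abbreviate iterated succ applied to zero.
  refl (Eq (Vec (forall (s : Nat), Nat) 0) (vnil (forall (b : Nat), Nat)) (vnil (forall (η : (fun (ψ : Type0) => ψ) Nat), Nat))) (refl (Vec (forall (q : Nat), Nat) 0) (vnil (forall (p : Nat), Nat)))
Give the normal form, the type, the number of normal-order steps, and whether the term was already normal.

resulting normal form:
  refl (Eq (Vec (forall (s : Nat), Nat) 0) (vnil (forall (b : Nat), Nat)) (vnil (forall (η : Nat), Nat))) (refl (Vec (forall (ψ : Nat), Nat) 0) (vnil (forall (q : Nat), Nat)))
the term's type:
  Eq (Eq (Vec (forall (s : Nat), Nat) 0) (vnil (forall (b : Nat), Nat)) (vnil (forall (η : Nat), Nat))) (refl (Vec (forall (ψ : Nat), Nat) 0) (vnil (forall (q : Nat), Nat))) (refl (Vec (forall (p : Nat), Nat) 0) (vnil (forall (u : Nat), Nat)))
steps to reach normal form (normal order): 1
already normal: no
first contracted redex: a beta-redex


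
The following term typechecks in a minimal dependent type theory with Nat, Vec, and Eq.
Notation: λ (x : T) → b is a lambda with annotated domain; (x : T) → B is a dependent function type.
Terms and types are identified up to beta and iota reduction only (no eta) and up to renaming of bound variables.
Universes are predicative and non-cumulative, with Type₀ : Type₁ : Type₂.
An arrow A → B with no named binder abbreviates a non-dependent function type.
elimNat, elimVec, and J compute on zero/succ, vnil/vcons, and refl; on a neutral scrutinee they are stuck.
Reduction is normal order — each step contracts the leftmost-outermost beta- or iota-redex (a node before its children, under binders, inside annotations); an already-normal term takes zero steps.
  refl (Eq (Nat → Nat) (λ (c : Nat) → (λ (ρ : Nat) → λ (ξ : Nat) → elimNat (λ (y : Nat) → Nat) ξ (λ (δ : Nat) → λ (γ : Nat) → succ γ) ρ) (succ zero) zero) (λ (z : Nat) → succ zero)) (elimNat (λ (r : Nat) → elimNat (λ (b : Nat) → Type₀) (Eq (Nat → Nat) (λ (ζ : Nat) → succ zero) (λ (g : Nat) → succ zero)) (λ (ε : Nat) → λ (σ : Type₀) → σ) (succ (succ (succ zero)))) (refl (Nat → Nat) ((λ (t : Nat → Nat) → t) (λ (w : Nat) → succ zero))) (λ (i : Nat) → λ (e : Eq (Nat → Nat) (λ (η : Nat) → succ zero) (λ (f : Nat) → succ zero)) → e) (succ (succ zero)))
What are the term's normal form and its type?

reduced normal form:
  refl (Eq (Nat → Nat) (λ (c : Nat) → succ zero) (λ (ρ : Nat) → succ zero)) (refl (Nat → Nat) (λ (ξ : Nat) → succ zero))
inferred type:
  Eq (Eq (Nat → Nat) (λ (c : Nat) → succ zero) (λ (ρ : Nat) → succ zero)) (refl (Nat → Nat) (λ (ξ : Nat) → succ zero)) (refl (Nat → Nat) (λ (y : Nat) → succ zero))
observation: 14 normal-order steps separate the term from its normal form.


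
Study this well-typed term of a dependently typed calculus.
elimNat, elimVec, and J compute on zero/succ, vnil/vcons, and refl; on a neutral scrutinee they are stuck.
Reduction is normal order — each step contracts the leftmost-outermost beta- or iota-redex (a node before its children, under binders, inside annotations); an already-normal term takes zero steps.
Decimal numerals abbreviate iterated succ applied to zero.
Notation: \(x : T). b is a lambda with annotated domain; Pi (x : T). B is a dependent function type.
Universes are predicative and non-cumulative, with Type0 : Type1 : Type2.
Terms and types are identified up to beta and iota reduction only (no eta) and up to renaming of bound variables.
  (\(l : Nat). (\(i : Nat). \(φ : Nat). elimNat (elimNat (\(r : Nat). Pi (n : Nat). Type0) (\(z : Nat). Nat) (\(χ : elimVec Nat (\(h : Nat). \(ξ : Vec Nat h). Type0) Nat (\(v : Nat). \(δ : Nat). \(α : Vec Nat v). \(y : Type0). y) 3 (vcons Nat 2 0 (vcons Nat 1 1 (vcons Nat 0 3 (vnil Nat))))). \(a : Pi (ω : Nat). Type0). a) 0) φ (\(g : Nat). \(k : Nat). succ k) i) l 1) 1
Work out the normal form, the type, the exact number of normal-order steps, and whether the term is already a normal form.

normal form:
  2
the term's type:
  Nat
reduction steps (normal order): 7
term was already normal: no
first contracted redex: a beta-redex


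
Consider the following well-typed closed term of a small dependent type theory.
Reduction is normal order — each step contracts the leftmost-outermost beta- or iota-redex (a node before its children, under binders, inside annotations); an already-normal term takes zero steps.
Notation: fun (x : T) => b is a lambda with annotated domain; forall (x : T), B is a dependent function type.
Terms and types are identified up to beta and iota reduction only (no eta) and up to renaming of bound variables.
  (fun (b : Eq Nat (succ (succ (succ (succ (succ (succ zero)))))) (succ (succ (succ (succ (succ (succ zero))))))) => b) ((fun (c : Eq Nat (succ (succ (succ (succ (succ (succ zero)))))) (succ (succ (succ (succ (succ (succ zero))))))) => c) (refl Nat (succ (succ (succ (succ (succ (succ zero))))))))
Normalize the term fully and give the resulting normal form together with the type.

resulting normal form:
  refl Nat (succ (succ (succ (succ (succ (succ zero))))))
the term's type:
  Eq Nat (succ (succ (succ (succ (succ (succ zero)))))) (succ (succ (succ (succ (succ (succ zero))))))
observation: the first redex contracted is a beta-redex; the normal form is reached in 2 normal-order steps.


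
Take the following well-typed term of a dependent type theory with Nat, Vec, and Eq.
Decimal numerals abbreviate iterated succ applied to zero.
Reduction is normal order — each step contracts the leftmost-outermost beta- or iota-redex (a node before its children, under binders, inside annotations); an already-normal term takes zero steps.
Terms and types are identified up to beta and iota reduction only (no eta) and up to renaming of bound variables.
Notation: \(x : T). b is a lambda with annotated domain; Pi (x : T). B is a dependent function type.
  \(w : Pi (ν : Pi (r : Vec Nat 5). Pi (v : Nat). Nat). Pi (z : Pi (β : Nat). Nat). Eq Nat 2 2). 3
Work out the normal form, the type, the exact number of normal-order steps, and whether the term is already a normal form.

normal form:
  \(w : Pi (ν : Pi (r : Vec Nat 5). Pi (v : Nat). Nat). Pi (z : Pi (β : Nat). Nat). Eq Nat 2 2). 3
inferred type:
  Pi (w : Pi (ν : Pi (r : Vec Nat 5). Pi (v : Nat). Nat). Pi (z : Pi (β : Nat). Nat). Eq Nat 2 2). Nat
steps to reach normal form (normal order): 0
term was already normal: yes


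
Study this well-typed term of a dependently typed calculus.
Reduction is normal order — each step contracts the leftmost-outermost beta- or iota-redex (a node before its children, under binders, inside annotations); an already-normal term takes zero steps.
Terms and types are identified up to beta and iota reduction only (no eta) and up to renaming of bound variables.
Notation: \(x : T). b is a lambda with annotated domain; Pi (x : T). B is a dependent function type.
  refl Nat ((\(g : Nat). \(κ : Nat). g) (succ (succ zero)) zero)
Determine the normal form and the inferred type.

normal form:
  refl Nat (succ (succ zero))
inferred type:
  Eq Nat (succ (succ zero)) (succ (succ zero))
observation: 2 normal-order steps normalize the term, beginning with a beta-redex.


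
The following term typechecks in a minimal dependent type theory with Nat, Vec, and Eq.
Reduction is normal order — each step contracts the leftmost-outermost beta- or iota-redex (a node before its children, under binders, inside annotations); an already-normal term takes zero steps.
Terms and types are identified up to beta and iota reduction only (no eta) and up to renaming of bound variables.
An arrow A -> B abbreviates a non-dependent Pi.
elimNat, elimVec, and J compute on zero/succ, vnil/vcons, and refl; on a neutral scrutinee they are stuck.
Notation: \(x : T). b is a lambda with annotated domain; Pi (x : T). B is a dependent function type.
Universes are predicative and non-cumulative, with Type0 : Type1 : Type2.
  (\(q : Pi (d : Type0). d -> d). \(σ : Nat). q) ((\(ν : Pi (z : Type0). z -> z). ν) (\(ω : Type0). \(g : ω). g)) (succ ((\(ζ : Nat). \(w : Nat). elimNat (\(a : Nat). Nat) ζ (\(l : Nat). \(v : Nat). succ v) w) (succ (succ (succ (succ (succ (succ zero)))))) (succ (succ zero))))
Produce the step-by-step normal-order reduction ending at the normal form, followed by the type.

normal-order reduction sequence:
  (\(q : Pi (d : Type0). d -> d). \(σ : Nat). q) ((\(ν : Pi (z : Type0). z -> z). ν) (\(ω : Type0). \(g : ω). g)) (succ ((\(ζ : Nat). \(w : Nat). elimNat (\(a : Nat). Nat) ζ (\(l : Nat). \(v : Nat). succ v) w) (succ (succ (succ (succ (succ (succ zero)))))) (succ (succ zero))))
  ~> (\(q : Nat). (\(d : Pi (σ : Type0). σ -> σ). d) (\(ν : Type0). \(z : ν). z)) (succ ((\(ω : Nat). \(g : Nat). elimNat (\(ζ : Nat). Nat) ω (\(w : Nat). \(a : Nat). succ a) g) (succ (succ (succ (succ (succ (succ zero)))))) (succ (succ zero))))
  ~> (\(q : Pi (d : Type0). d -> d). q) (\(σ : Type0). \(ν : σ). ν)
  ~> \(q : Type0). \(d : q). d
the term's type:
  Pi (q : Type0). q -> q


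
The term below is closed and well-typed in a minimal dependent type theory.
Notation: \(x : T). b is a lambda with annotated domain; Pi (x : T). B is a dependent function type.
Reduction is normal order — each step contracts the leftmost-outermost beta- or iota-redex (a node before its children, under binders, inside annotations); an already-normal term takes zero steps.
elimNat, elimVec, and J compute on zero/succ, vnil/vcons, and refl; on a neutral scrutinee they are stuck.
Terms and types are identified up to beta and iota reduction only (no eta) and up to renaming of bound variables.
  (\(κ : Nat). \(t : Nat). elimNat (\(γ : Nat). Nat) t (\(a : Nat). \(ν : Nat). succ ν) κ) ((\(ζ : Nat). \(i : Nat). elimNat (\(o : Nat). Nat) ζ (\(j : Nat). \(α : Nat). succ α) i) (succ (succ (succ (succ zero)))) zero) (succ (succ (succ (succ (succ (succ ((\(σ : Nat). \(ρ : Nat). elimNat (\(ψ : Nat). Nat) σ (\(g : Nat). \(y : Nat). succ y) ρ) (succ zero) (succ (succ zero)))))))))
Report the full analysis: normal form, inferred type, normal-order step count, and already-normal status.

resulting normal form:
  succ (succ (succ (succ (succ (succ (succ (succ (succ (succ (succ (succ (succ zero))))))))))))
type:
  Nat
normal-order step count: 27
already normal: no
first redex: a beta-redex


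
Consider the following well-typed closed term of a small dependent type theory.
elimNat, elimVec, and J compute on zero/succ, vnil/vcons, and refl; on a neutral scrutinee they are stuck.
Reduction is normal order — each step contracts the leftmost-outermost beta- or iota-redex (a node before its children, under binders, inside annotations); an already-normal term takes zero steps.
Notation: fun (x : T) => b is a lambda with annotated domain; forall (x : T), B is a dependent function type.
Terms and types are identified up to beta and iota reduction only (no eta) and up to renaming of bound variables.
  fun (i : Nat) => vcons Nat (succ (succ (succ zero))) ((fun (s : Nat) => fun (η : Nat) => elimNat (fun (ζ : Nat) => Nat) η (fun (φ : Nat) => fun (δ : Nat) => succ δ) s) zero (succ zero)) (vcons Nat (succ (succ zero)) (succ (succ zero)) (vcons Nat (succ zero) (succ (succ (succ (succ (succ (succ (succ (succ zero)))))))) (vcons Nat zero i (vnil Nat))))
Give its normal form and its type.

resulting normal form:
  fun (i : Nat) => vcons Nat (succ (succ (succ zero))) (succ zero) (vcons Nat (succ (succ zero)) (succ (succ zero)) (vcons Nat (succ zero) (succ (succ (succ (succ (succ (succ (succ (succ zero)))))))) (vcons Nat zero i (vnil Nat))))
type:
  forall (i : Nat), Vec Nat (succ (succ (succ (succ zero))))


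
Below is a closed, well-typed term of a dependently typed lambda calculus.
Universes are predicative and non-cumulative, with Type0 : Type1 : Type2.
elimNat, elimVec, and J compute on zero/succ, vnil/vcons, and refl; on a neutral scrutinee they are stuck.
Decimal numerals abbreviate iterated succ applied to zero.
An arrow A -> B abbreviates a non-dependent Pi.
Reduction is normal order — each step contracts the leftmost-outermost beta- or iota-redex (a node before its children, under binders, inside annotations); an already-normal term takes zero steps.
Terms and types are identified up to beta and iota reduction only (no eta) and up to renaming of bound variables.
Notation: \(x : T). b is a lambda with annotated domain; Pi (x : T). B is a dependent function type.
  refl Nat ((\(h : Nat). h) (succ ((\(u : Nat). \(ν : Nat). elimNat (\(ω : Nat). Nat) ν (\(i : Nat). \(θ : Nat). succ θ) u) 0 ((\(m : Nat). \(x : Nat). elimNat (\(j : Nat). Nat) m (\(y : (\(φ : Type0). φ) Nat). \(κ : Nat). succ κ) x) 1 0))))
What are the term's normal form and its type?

resulting normal form:
  refl Nat 2
inferred type:
  Eq Nat 2 2
observation: 7 normal-order steps separate the term from its normal form.


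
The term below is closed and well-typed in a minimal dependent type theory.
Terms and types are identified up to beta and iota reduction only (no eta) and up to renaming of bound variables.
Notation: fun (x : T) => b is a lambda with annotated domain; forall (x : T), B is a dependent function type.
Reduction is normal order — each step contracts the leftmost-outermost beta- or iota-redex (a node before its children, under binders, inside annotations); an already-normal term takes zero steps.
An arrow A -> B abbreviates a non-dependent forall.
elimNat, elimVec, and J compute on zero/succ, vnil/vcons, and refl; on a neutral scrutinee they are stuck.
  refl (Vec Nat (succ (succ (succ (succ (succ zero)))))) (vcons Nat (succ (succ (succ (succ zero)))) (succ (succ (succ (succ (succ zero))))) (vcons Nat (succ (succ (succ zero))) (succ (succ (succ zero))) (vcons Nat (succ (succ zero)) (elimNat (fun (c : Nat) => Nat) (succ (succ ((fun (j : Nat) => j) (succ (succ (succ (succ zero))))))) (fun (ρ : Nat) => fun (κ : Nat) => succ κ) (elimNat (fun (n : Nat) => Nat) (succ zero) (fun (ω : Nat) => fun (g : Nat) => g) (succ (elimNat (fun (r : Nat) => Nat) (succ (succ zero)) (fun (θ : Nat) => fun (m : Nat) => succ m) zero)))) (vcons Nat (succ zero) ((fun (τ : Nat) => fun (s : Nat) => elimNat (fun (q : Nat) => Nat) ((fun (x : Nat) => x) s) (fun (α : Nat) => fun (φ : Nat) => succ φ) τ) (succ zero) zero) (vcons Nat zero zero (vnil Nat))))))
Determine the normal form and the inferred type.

resulting normal form:
  refl (Vec Nat (succ (succ (succ (succ (succ zero)))))) (vcons Nat (succ (succ (succ (succ zero)))) (succ (succ (succ (succ (succ zero))))) (vcons Nat (succ (succ (succ zero))) (succ (succ (succ zero))) (vcons Nat (succ (succ zero)) (succ (succ (succ (succ (succ (succ (succ zero))))))) (vcons Nat (succ zero) (succ zero) (vcons Nat zero zero (vnil Nat))))))
inferred type:
  Eq (Vec Nat (succ (succ (succ (succ (succ zero)))))) (vcons Nat (succ (succ (succ (succ zero)))) (succ (succ (succ (succ (succ zero))))) (vcons Nat (succ (succ (succ zero))) (succ (succ (succ zero))) (vcons Nat (succ (succ zero)) (succ (succ (succ (succ (succ (succ (succ zero))))))) (vcons Nat (succ zero) (succ zero) (vcons Nat zero zero (vnil Nat)))))) (vcons Nat (succ (succ (succ (succ zero)))) (succ (succ (succ (succ (succ zero))))) (vcons Nat (succ (succ (succ zero))) (succ (succ (succ zero))) (vcons Nat (succ (succ zero)) (succ (succ (succ (succ (succ (succ (succ zero))))))) (vcons Nat (succ zero) (succ zero) (vcons Nat zero zero (vnil Nat))))))


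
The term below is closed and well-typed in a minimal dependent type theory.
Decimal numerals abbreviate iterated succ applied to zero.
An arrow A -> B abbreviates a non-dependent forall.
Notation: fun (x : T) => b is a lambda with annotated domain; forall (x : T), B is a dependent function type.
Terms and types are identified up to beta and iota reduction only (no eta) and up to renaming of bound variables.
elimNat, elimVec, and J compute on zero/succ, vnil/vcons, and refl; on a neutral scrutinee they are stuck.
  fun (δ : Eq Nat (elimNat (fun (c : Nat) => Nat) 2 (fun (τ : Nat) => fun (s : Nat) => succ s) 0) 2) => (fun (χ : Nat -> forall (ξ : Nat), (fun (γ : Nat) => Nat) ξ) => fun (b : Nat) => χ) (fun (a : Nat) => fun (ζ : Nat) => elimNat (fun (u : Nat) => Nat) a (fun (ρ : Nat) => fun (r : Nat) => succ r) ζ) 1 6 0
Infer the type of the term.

inferred type:
  Eq Nat 2 2 -> Nat


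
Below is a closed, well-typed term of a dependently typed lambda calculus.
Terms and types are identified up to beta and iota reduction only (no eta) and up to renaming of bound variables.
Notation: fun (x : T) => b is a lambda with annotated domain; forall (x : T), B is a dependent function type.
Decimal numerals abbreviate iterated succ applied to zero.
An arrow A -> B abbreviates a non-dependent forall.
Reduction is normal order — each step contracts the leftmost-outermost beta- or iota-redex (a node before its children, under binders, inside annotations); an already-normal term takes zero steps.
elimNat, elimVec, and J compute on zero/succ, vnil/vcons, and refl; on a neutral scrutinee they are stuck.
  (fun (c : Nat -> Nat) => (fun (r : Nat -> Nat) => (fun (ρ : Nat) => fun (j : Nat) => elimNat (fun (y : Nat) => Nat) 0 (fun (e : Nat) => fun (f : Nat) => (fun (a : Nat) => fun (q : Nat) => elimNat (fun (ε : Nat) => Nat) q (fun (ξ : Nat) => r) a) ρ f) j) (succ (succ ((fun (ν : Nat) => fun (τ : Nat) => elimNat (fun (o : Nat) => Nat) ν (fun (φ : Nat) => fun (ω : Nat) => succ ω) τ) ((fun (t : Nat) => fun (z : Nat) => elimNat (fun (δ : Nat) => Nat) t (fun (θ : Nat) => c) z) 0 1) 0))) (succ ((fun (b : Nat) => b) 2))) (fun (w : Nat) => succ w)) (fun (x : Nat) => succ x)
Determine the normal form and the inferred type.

normal form:
  9
the term's type:
  Nat
observation: contracting a beta-redex first, the term normalizes in 57 steps.


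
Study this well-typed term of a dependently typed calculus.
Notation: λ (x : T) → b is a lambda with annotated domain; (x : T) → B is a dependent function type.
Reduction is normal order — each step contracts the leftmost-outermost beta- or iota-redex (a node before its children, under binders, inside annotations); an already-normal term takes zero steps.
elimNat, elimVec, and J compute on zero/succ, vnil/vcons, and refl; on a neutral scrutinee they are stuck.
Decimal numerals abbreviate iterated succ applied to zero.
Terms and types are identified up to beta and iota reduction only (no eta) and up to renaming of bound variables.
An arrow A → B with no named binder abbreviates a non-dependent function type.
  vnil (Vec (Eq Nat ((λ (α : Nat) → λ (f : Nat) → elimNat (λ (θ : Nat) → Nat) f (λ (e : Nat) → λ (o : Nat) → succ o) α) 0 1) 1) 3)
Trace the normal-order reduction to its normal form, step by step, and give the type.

normal-order reduction sequence:
  vnil (Vec (Eq Nat ((λ (α : Nat) → λ (f : Nat) → elimNat (λ (θ : Nat) → Nat) f (λ (e : Nat) → λ (o : Nat) → succ o) α) 0 1) 1) 3)
  ~> vnil (Vec (Eq Nat ((λ (α : Nat) → elimNat (λ (f : Nat) → Nat) α (λ (θ : Nat) → λ (e : Nat) → succ e) 0) 1) 1) 3)
  ~> vnil (Vec (Eq Nat (elimNat (λ (α : Nat) → Nat) 1 (λ (f : Nat) → λ (θ : Nat) → succ θ) 0) 1) 3)
  ~> vnil (Vec (Eq Nat 1 1) 3)
type:
  Vec (Vec (Eq Nat 1 1) 3) 0


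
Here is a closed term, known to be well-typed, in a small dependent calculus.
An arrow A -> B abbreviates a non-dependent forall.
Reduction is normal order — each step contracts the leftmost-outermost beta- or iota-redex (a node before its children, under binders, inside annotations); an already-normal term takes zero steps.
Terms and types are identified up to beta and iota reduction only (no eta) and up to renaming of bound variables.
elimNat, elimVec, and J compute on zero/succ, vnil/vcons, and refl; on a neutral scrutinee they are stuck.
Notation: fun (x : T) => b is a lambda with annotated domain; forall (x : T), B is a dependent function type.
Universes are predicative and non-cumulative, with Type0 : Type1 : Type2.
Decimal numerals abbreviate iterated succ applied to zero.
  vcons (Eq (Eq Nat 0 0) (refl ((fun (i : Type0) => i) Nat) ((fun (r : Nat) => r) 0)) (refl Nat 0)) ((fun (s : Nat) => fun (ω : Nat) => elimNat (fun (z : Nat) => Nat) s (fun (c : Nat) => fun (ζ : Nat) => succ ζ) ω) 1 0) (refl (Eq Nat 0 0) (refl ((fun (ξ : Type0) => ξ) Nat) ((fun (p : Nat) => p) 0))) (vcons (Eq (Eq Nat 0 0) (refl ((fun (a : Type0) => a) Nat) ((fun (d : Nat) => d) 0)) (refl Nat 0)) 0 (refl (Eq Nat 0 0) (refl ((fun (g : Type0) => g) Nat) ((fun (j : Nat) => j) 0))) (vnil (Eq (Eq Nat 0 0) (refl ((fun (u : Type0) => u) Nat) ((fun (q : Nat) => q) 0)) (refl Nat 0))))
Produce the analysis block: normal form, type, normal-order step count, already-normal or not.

normal form:
  vcons (Eq (Eq Nat 0 0) (refl Nat 0) (refl Nat 0)) 1 (refl (Eq Nat 0 0) (refl Nat 0)) (vcons (Eq (Eq Nat 0 0) (refl Nat 0) (refl Nat 0)) 0 (refl (Eq Nat 0 0) (refl Nat 0)) (vnil (Eq (Eq Nat 0 0) (refl Nat 0) (refl Nat 0))))
inferred type:
  Vec (Eq (Eq Nat 0 0) (refl Nat 0) (refl Nat 0)) 2
normal-order step count: 13
term was already normal: no
first contracted redex: a beta-redex


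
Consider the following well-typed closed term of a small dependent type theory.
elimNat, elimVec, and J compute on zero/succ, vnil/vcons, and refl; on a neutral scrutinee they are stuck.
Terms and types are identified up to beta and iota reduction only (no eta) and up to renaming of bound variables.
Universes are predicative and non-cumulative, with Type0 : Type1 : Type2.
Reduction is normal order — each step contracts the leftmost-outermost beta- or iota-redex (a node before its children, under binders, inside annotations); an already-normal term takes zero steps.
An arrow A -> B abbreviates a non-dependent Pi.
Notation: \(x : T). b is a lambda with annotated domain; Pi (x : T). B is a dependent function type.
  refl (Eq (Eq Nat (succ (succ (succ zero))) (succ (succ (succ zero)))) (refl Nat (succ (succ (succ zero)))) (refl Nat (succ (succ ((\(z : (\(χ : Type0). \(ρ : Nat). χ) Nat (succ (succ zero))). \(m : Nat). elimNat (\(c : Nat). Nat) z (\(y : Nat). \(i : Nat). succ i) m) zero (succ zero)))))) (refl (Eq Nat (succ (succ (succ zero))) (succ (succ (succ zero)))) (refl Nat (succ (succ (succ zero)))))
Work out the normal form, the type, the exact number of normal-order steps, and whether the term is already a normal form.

reduced normal form:
  refl (Eq (Eq Nat (succ (succ (succ zero))) (succ (succ (succ zero)))) (refl Nat (succ (succ (succ zero)))) (refl Nat (succ (succ (succ zero))))) (refl (Eq Nat (succ (succ (succ zero))) (succ (succ (succ zero)))) (refl Nat (succ (succ (succ zero)))))
inferred type:
  Eq (Eq (Eq Nat (succ (succ (succ zero))) (succ (succ (succ zero)))) (refl Nat (succ (succ (succ zero)))) (refl Nat (succ (succ (succ zero))))) (refl (Eq Nat (succ (succ (succ zero))) (succ (succ (succ zero)))) (refl Nat (succ (succ (succ zero))))) (refl (Eq Nat (succ (succ (succ zero))) (succ (succ (succ zero)))) (refl Nat (succ (succ (succ zero)))))
steps to reach normal form (normal order): 6
already normal: no
first redex: a beta-redex


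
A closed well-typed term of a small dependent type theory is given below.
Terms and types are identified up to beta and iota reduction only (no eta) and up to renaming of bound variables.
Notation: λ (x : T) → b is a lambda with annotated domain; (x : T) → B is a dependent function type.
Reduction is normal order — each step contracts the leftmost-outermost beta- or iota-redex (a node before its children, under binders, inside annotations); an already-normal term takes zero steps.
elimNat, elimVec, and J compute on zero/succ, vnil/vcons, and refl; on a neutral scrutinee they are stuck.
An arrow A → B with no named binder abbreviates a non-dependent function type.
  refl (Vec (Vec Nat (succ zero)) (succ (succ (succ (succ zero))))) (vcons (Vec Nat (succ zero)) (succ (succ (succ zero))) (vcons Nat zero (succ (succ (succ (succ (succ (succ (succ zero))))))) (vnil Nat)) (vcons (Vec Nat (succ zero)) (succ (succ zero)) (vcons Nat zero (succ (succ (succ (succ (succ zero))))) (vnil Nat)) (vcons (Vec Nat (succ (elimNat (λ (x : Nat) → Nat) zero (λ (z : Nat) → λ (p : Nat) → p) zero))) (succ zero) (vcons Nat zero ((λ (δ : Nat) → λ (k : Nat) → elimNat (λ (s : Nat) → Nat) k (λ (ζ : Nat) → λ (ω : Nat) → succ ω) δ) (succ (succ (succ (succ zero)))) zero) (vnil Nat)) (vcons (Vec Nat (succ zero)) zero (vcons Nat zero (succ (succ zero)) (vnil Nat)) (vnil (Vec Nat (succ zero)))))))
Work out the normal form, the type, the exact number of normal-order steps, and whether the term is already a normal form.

reduced normal form:
  refl (Vec (Vec Nat (succ zero)) (succ (succ (succ (succ zero))))) (vcons (Vec Nat (succ zero)) (succ (succ (succ zero))) (vcons Nat zero (succ (succ (succ (succ (succ (succ (succ zero))))))) (vnil Nat)) (vcons (Vec Nat (succ zero)) (succ (succ zero)) (vcons Nat zero (succ (succ (succ (succ (succ zero))))) (vnil Nat)) (vcons (Vec Nat (succ zero)) (succ zero) (vcons Nat zero (succ (succ (succ (succ zero)))) (vnil Nat)) (vcons (Vec Nat (succ zero)) zero (vcons Nat zero (succ (succ zero)) (vnil Nat)) (vnil (Vec Nat (succ zero)))))))
inferred type:
  Eq (Vec (Vec Nat (succ zero)) (succ (succ (succ (succ zero))))) (vcons (Vec Nat (succ zero)) (succ (succ (succ zero))) (vcons Nat zero (succ (succ (succ (succ (succ (succ (succ zero))))))) (vnil Nat)) (vcons (Vec Nat (succ zero)) (succ (succ zero)) (vcons Nat zero (succ (succ (succ (succ (succ zero))))) (vnil Nat)) (vcons (Vec Nat (succ zero)) (succ zero) (vcons Nat zero (succ (succ (succ (succ zero)))) (vnil Nat)) (vcons (Vec Nat (succ zero)) zero (vcons Nat zero (succ (succ zero)) (vnil Nat)) (vnil (Vec Nat (succ zero))))))) (vcons (Vec Nat (succ zero)) (succ (succ (succ zero))) (vcons Nat zero (succ (succ (succ (succ (succ (succ (succ zero))))))) (vnil Nat)) (vcons (Vec Nat (succ zero)) (succ (succ zero)) (vcons Nat zero (succ (succ (succ (succ (succ zero))))) (vnil Nat)) (vcons (Vec Nat (succ zero)) (succ zero) (vcons Nat zero (succ (succ (succ (succ zero)))) (vnil Nat)) (vcons (Vec Nat (succ zero)) zero (vcons Nat zero (succ (succ zero)) (vnil Nat)) (vnil (Vec Nat (succ zero)))))))
steps to reach normal form (normal order): 16
term was already normal: no
first redex: an elimNat iota-redex


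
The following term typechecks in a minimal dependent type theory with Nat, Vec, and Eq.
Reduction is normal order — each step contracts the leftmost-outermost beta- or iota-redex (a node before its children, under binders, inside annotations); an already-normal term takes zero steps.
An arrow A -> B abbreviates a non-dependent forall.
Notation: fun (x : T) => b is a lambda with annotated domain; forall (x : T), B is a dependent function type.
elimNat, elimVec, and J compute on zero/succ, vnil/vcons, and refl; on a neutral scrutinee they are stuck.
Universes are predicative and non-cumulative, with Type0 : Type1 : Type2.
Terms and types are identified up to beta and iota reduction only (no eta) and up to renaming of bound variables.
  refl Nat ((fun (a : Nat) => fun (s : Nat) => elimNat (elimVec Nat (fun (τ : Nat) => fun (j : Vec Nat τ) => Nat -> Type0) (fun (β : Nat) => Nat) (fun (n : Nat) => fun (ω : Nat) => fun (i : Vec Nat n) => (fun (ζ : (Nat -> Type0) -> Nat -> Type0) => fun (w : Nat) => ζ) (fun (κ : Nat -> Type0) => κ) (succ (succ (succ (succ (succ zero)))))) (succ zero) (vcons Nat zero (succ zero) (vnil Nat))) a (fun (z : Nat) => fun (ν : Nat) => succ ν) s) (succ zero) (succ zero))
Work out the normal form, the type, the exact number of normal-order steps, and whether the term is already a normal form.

resulting normal form:
  refl Nat (succ (succ zero))
type:
  Eq Nat (succ (succ zero)) (succ (succ zero))
steps to reach normal form (normal order): 6
started in normal form: no
first redex: a beta-redex
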